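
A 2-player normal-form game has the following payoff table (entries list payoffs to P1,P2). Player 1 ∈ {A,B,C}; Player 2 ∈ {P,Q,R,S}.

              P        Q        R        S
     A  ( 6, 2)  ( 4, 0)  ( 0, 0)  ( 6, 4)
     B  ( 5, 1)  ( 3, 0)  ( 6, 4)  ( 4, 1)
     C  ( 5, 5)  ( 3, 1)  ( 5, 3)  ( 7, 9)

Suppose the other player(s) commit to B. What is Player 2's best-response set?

argmax u_2 = {R}

u_2(P vs B) = 1
u_2(Q vs B) = 0
u_2(R vs B) = 4
u_2(S vs B) = 1
max payoff 4 at {R}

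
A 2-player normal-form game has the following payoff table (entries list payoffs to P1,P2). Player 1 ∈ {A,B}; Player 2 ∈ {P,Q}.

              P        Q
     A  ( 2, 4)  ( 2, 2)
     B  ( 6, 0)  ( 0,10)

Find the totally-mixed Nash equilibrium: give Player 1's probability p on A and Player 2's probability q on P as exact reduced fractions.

(p,q) = (5/6, 1/3)

P1 indiff ⇒ q·2+(1-q)·2 = q·6+(1-q)·0 ⇒ q(-4) = (1-q)(-2) ⇒ q = 1/3
P2 indiff ⇒ p·4+(1-p)·0 = p·2+(1-p)·10 ⇒ p(2) = (1-p)(10) ⇒ p = 5/6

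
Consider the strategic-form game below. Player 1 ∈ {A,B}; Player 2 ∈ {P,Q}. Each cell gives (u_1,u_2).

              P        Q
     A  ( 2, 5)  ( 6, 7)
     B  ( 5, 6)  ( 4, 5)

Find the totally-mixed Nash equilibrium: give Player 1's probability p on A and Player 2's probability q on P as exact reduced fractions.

p=1/3, q=2/5

P1 indiff ⇒ q·2+(1-q)·6 = q·5+(1-q)·4 ⇒ q(-3) = (1-q)(-2) ⇒ q = 2/5
P2 indiff ⇒ p·5+(1-p)·6 = p·7+(1-p)·5 ⇒ p(-2) = (1-p)(-1) ⇒ p = 1/3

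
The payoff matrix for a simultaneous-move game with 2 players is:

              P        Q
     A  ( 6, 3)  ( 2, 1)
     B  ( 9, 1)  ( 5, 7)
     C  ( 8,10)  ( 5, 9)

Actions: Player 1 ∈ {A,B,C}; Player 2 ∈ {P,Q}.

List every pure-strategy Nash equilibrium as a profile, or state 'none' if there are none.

NE set: (B,Q)

(A,P): not NE [P1→B gives 9>6]
(A,Q): not NE [P1→C gives 5>2; P2→P gives 3>1]
(B,P): not NE [P2→Q gives 7>1]
(B,Q): NE
(C,P): not NE [P1→B gives 9>8]
(C,Q): not NE [P2→P gives 10>9]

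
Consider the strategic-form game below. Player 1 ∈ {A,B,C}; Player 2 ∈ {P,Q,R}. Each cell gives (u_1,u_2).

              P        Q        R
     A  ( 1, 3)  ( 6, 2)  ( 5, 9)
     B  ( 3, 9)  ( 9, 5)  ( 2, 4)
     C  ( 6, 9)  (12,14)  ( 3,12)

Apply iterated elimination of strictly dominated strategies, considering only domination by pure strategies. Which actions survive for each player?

Survivors P1:{A,C} P2:{Q,R}

P1 drop B (C beats it: P:6>3 Q:12>9 R:3>2)
P2 drop P (R beats it: A:9>3 C:12>9)
P1→{A,C} P2→{Q,R}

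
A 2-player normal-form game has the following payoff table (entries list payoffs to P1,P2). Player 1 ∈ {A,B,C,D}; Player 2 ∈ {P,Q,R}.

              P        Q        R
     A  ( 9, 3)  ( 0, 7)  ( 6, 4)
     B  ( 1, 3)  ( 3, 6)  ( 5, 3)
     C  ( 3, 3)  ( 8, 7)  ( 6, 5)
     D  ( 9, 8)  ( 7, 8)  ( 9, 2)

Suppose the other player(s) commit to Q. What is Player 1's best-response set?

u_1(A vs Q) = 0
u_1(B vs Q) = 3
u_1(C vs Q) = 8
u_1(D vs Q) = 7
max payoff 8 at {C}

argmax u_1 = {C}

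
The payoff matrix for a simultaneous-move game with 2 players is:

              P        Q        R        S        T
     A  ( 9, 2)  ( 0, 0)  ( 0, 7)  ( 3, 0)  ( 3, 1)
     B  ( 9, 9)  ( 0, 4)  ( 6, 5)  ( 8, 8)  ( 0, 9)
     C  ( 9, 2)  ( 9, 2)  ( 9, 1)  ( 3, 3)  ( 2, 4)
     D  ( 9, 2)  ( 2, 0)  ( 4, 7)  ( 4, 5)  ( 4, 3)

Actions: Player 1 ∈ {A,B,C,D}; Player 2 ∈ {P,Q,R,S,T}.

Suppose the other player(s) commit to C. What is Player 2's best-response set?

argmax u_2 = {T}

u_2(P vs C) = 2
u_2(Q vs C) = 2
u_2(R vs C) = 1
u_2(S vs C) = 3
u_2(T vs C) = 4
max payoff 4 at {T}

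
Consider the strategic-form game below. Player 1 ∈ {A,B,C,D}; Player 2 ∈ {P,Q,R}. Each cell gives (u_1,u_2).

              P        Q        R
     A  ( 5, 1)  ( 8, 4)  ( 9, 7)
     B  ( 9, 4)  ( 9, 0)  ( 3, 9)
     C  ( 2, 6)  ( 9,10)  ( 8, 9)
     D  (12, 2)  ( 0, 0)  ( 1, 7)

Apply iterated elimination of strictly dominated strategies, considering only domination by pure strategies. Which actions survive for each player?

Remaining: P1:{A,B,C} P2:{Q,R}

P2 drop P (R beats it: A:7>1 B:9>4 C:9>6 D:7>2)
P1 drop D (A beats it: Q:8>0 R:9>1)
P1→{A,B,C} P2→{Q,R}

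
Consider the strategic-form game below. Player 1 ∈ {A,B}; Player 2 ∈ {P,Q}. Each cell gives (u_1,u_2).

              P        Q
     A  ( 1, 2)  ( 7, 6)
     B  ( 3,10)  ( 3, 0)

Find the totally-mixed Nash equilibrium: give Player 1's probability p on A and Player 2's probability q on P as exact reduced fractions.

P1 indiff ⇒ q·1+(1-q)·7 = q·3+(1-q)·3 ⇒ q(-2) = (1-q)(-4) ⇒ q = 2/3
P2 indiff ⇒ p·2+(1-p)·10 = p·6+(1-p)·0 ⇒ p(-4) = (1-p)(-10) ⇒ p = 5/7

(p,q) = (5/7, 2/3)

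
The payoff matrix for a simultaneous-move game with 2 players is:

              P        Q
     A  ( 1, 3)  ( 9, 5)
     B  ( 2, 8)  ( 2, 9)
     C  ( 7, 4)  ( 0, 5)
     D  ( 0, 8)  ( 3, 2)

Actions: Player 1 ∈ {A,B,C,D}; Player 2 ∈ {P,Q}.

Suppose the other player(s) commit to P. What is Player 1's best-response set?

argmax u_1 = {C}

u_1(A vs P) = 1
u_1(B vs P) = 2
u_1(C vs P) = 7
u_1(D vs P) = 0
max payoff 7 at {C}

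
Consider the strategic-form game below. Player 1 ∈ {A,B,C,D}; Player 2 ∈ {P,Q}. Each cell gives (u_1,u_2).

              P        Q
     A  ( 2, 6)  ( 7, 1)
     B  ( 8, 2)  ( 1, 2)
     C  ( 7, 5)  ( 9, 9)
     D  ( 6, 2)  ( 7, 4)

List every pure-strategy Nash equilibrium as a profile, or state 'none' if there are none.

NE set: (B,P), (C,Q)

(A,P): not NE [P1→B gives 8>2]
(A,Q): not NE [P1→C gives 9>7; P2→P gives 6>1]
(B,P): NE
(B,Q): not NE [P1→C gives 9>1]
(C,P): not NE [P1→B gives 8>7; P2→Q gives 9>5]
(C,Q): NE
(D,P): not NE [P1→B gives 8>6; P2→Q gives 4>2]
(D,Q): not NE [P1→C gives 9>7]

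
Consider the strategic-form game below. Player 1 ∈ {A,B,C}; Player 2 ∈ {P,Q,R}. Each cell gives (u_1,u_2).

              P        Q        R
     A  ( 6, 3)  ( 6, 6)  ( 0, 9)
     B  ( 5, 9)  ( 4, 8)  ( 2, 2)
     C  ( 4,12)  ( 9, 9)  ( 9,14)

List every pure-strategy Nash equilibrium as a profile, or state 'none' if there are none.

(A,P): not NE [P2→R gives 9>3]
(A,Q): not NE [P1→C gives 9>6; P2→R gives 9>6]
(A,R): not NE [P1→C gives 9>0]
(B,P): not NE [P1→A gives 6>5]
(B,Q): not NE [P1→C gives 9>4; P2→P gives 9>8]
(B,R): not NE [P1→C gives 9>2; P2→P gives 9>2]
(C,P): not NE [P1→A gives 6>4; P2→R gives 14>12]
(C,Q): not NE [P2→R gives 14>9]
(C,R): NE

PSNE = {(C,R)}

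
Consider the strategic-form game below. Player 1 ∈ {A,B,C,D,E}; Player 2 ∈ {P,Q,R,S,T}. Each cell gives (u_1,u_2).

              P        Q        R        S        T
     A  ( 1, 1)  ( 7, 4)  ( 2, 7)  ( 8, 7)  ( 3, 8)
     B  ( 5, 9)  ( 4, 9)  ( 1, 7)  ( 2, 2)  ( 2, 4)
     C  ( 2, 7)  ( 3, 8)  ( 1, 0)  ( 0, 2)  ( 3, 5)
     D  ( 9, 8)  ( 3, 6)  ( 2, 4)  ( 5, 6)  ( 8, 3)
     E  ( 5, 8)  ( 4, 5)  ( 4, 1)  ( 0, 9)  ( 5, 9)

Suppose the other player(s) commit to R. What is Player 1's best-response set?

P1 best: {E}

u_1(A vs R) = 2
u_1(B vs R) = 1
u_1(C vs R) = 1
u_1(D vs R) = 2
u_1(E vs R) = 4
max payoff 4 at {E}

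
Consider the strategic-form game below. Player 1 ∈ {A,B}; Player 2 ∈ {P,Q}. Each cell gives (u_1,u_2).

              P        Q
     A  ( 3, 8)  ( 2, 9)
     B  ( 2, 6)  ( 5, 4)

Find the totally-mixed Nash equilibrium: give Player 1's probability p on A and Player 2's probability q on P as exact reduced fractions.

p=2/3, q=3/4

P1 indiff ⇒ q·3+(1-q)·2 = q·2+(1-q)·5 ⇒ q(1) = (1-q)(3) ⇒ q = 3/4
P2 indiff ⇒ p·8+(1-p)·6 = p·9+(1-p)·4 ⇒ p(-1) = (1-p)(-2) ⇒ p = 2/3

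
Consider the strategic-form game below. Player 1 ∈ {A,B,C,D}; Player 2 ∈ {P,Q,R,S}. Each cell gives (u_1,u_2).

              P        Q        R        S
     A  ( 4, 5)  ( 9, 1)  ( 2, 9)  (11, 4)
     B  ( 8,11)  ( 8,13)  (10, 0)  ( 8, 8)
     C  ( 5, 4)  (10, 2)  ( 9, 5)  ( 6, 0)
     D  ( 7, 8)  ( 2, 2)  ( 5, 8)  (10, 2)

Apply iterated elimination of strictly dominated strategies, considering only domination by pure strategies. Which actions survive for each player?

IESDS → P1:{B,C} P2:{P,Q,R}

P2 drop S (P beats it: A:5>4 B:11>8 C:4>0 D:8>2)
P1 drop A (C beats it: P:5>4 Q:10>9 R:9>2)
P1 drop D (B beats it: P:8>7 Q:8>2 R:10>5)
P1→{B,C} P2→{P,Q,R}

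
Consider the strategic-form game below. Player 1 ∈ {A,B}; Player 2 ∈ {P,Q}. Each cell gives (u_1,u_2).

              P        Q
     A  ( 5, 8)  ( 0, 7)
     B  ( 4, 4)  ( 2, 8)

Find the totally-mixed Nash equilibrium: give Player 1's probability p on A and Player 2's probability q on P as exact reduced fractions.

P1 indiff ⇒ q·5+(1-q)·0 = q·4+(1-q)·2 ⇒ q(1) = (1-q)(2) ⇒ q = 2/3
P2 indiff ⇒ p·8+(1-p)·4 = p·7+(1-p)·8 ⇒ p(1) = (1-p)(4) ⇒ p = 4/5

(p,q) = (4/5, 2/3)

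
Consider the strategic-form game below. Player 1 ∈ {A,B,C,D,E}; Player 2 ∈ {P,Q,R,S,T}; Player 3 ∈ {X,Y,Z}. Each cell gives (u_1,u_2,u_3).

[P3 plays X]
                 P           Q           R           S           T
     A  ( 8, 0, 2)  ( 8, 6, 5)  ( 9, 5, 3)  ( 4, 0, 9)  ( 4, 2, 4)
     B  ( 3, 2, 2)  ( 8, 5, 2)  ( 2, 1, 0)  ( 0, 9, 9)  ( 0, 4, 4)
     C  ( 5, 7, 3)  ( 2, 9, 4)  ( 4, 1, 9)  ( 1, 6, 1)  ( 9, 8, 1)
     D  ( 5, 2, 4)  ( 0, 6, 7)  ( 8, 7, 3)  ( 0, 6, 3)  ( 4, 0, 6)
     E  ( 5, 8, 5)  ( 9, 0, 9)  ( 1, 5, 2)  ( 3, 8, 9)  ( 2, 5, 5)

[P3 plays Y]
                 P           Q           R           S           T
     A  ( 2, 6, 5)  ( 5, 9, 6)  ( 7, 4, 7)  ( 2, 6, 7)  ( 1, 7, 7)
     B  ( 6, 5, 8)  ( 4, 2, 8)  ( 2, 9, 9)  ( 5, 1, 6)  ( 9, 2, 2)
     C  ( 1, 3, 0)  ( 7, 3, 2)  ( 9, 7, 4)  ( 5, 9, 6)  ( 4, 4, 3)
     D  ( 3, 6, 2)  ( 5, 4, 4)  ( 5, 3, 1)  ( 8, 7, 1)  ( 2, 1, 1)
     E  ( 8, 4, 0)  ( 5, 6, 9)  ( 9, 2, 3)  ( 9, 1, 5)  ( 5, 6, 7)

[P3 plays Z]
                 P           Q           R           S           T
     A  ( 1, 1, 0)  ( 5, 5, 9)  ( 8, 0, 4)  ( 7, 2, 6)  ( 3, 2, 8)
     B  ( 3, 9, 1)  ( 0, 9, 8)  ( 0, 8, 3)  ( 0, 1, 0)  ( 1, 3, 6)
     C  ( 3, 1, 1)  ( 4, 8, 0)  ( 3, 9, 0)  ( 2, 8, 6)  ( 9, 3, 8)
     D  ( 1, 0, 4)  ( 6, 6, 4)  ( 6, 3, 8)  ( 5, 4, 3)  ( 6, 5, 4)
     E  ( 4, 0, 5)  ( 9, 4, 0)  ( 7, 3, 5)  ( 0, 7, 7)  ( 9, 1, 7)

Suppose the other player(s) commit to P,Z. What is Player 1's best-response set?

u_1(A vs P,Z) = 1
u_1(B vs P,Z) = 3
u_1(C vs P,Z) = 3
u_1(D vs P,Z) = 1
u_1(E vs P,Z) = 4
max payoff 4 at {E}

argmax u_1 = {E}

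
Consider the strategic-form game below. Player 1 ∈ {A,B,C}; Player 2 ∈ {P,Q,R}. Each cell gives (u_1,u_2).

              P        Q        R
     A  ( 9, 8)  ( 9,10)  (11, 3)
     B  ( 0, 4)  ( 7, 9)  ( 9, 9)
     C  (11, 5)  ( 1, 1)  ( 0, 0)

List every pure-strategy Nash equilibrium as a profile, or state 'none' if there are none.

(A,P): not NE [P1→C gives 11>9; P2→Q gives 10>8]
(A,Q): NE
(A,R): not NE [P2→Q gives 10>3]
(B,P): not NE [P1→C gives 11>0; P2→R gives 9>4]
(B,Q): not NE [P1→A gives 9>7]
(B,R): not NE [P1→A gives 11>9]
(C,P): NE
(C,Q): not NE [P1→A gives 9>1; P2→P gives 5>1]
(C,R): not NE [P1→A gives 11>0; P2→P gives 5>0]

NE set: (A,Q), (C,P)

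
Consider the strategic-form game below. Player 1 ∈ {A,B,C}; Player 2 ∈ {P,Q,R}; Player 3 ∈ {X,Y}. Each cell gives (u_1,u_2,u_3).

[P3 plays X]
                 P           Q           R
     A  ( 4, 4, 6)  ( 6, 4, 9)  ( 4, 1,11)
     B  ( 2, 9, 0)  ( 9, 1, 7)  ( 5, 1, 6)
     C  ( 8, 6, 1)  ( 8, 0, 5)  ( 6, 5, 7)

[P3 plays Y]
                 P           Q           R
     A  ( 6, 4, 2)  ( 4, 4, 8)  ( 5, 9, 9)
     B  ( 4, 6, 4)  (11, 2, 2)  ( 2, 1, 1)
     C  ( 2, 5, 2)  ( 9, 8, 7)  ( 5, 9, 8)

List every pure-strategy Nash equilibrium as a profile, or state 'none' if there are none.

PSNE = {(C,R,Y)}

(A,P,X): not NE [P1→C gives 8>4]
(A,P,Y): not NE [P2→R gives 9>4; P3→X gives 6>2]
(A,Q,X): not NE [P1→B gives 9>6]
(A,Q,Y): not NE [P1→B gives 11>4; P2→R gives 9>4; P3→X gives 9>8]
(A,R,X): not NE [P1→C gives 6>4; P2→Q gives 4>1]
(A,R,Y): not NE [P3→X gives 11>9]
(B,P,X): not NE [P1→C gives 8>2; P3→Y gives 4>0]
(B,P,Y): not NE [P1→A gives 6>4]
(B,Q,X): not NE [P2→P gives 9>1]
(B,Q,Y): not NE [P2→P gives 6>2; P3→X gives 7>2]
(B,R,X): not NE [P1→C gives 6>5; P2→P gives 9>1]
(B,R,Y): not NE [P1→C gives 5>2; P2→P gives 6>1; P3→X gives 6>1]
(C,P,X): not NE [P3→Y gives 2>1]
(C,P,Y): not NE [P1→A gives 6>2; P2→R gives 9>5]
(C,Q,X): not NE [P1→B gives 9>8; P2→P gives 6>0; P3→Y gives 7>5]
(C,Q,Y): not NE [P1→B gives 11>9; P2→R gives 9>8]
(C,R,X): not NE [P2→P gives 6>5; P3→Y gives 8>7]
(C,R,Y): NE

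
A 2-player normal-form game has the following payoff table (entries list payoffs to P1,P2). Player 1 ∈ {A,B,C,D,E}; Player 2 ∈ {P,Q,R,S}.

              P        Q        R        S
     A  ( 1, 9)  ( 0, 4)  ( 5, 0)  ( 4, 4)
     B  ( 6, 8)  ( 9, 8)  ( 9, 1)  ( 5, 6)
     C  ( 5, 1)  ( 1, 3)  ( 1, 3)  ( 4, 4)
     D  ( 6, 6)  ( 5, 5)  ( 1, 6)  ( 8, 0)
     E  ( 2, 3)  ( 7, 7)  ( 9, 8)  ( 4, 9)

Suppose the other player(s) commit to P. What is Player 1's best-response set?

P1 best: {B,D}

u_1(A vs P) = 1
u_1(B vs P) = 6
u_1(C vs P) = 5
u_1(D vs P) = 6
u_1(E vs P) = 2
max payoff 6 at {B,D}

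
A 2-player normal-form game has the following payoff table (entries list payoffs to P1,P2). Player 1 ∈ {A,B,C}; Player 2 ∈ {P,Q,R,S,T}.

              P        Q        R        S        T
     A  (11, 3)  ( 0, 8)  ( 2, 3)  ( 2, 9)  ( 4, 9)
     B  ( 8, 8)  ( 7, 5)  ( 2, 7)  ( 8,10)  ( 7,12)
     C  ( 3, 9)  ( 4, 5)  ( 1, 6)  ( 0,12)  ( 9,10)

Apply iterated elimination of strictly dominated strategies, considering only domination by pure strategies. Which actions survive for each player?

P2 drop P (S beats it: A:9>3 B:10>8 C:12>9)
P2 drop Q (S beats it: A:9>8 B:10>5 C:12>5)
P2 drop R (S beats it: A:9>3 B:10>7 C:12>6)
P1 drop A (B beats it: S:8>2 T:7>4)
P1→{B,C} P2→{S,T}

Survivors P1:{B,C} P2:{S,T}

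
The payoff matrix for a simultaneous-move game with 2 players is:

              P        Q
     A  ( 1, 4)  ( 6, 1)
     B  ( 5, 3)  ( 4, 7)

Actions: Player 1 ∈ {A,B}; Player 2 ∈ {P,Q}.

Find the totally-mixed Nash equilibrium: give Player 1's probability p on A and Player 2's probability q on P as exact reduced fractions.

p=4/7, q=1/3

P1 indiff ⇒ q·1+(1-q)·6 = q·5+(1-q)·4 ⇒ q(-4) = (1-q)(-2) ⇒ q = 1/3
P2 indiff ⇒ p·4+(1-p)·3 = p·1+(1-p)·7 ⇒ p(3) = (1-p)(4) ⇒ p = 4/7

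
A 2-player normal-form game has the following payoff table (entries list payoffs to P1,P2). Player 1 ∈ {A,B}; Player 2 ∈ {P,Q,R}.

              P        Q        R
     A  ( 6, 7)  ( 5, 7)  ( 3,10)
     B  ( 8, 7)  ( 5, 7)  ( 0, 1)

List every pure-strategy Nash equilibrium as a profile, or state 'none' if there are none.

(A,P): not NE [P1→B gives 8>6; P2→R gives 10>7]
(A,Q): not NE [P2→R gives 10>7]
(A,R): NE
(B,P): NE
(B,Q): NE
(B,R): not NE [P1→A gives 3>0; P2→Q gives 7>1]

NE set: (A,R), (B,P), (B,Q)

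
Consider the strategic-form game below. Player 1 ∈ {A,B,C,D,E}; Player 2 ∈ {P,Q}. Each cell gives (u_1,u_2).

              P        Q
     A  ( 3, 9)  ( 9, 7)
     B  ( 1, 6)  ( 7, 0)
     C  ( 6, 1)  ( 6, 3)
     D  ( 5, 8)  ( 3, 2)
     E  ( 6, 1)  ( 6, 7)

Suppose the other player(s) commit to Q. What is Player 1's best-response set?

u_1(A vs Q) = 9
u_1(B vs Q) = 7
u_1(C vs Q) = 6
u_1(D vs Q) = 3
u_1(E vs Q) = 6
max payoff 9 at {A}

BR_1 = {A}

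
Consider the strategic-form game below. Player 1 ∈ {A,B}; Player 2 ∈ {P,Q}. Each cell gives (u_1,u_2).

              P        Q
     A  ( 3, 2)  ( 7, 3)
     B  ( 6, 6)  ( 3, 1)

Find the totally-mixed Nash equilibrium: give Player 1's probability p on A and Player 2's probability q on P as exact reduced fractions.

P1 indiff ⇒ q·3+(1-q)·7 = q·6+(1-q)·3 ⇒ q(-3) = (1-q)(-4) ⇒ q = 4/7
P2 indiff ⇒ p·2+(1-p)·6 = p·3+(1-p)·1 ⇒ p(-1) = (1-p)(-5) ⇒ p = 5/6

(p,q) = (5/6, 4/7)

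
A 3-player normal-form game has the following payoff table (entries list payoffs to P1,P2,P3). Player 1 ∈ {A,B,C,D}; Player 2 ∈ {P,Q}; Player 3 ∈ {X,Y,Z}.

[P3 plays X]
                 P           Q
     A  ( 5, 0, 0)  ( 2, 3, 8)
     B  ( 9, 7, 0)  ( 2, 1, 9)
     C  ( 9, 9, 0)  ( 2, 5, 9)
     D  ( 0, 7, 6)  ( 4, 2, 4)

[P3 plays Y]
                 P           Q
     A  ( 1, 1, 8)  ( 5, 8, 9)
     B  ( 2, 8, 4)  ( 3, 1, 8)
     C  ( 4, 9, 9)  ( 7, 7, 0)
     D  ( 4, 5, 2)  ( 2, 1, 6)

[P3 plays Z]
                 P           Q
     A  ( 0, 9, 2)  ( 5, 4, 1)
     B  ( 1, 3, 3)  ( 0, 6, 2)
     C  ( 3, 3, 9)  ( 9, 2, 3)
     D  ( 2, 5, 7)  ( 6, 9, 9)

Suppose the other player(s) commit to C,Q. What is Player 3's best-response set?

P3 best: {X}

u_3(X vs C,Q) = 9
u_3(Y vs C,Q) = 0
u_3(Z vs C,Q) = 3
max payoff 9 at {X}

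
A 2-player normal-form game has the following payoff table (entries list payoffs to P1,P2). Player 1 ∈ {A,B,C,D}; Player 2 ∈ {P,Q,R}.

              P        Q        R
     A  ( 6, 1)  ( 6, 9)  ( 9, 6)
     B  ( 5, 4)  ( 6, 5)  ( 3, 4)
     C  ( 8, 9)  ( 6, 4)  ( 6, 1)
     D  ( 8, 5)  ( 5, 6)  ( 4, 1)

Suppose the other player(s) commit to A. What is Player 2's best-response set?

u_2(P vs A) = 1
u_2(Q vs A) = 9
u_2(R vs A) = 6
max payoff 9 at {Q}

P2 best: {Q}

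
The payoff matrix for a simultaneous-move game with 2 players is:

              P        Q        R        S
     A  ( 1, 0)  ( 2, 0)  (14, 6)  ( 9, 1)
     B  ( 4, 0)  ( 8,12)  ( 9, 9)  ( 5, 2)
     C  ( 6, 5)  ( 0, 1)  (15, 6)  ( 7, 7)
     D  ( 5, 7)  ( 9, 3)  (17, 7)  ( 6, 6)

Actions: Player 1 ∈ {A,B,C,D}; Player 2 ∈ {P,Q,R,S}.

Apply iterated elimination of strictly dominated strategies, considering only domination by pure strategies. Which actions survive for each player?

P1 drop B (D beats it: P:5>4 Q:9>8 R:17>9 S:6>5)
P2 drop Q (R beats it: A:6>0 C:6>1 D:7>3)
P1→{A,C,D} P2→{P,R,S}

Remaining: P1:{A,C,D} P2:{P,R,S}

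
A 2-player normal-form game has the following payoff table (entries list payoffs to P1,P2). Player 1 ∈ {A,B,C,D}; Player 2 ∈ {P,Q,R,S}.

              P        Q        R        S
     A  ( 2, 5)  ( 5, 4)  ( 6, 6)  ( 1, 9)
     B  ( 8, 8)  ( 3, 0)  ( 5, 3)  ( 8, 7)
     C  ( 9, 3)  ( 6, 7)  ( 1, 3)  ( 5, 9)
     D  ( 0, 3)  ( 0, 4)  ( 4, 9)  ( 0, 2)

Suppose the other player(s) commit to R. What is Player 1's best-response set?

u_1(A vs R) = 6
u_1(B vs R) = 5
u_1(C vs R) = 1
u_1(D vs R) = 4
max payoff 6 at {A}

P1 best: {A}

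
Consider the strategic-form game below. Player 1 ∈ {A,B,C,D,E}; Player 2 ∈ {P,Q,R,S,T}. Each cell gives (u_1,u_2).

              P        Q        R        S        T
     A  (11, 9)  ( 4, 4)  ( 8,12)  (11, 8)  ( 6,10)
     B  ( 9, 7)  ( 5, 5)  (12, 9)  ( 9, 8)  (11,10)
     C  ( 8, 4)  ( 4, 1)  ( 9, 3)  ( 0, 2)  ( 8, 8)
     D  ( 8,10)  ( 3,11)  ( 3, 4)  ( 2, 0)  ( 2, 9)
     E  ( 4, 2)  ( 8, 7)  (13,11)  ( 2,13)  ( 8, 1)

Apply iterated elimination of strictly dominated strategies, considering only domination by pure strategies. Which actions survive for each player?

IESDS → P1:{A,B,E} P2:{R,S,T}

P1 drop C (B beats it: P:9>8 Q:5>4 R:12>9 S:9>0 T:11>8)
P1 drop D (A beats it: P:11>8 Q:4>3 R:8>3 S:11>2 T:6>2)
P2 drop P (R beats it: A:12>9 B:9>7 E:11>2)
P2 drop Q (R beats it: A:12>4 B:9>5 E:11>7)
P1→{A,B,E} P2→{R,S,T}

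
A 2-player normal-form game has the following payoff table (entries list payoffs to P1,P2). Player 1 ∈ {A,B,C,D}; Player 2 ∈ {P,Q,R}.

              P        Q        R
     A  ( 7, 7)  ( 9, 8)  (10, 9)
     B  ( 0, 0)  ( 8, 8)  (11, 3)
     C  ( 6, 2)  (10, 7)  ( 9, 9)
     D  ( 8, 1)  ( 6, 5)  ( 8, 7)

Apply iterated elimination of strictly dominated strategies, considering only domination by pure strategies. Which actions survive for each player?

P2 drop P (Q beats it: A:8>7 B:8>0 C:7>2 D:5>1)
P1 drop D (A beats it: Q:9>6 R:10>8)
P1→{A,B,C} P2→{Q,R}

Survivors P1:{A,B,C} P2:{Q,R}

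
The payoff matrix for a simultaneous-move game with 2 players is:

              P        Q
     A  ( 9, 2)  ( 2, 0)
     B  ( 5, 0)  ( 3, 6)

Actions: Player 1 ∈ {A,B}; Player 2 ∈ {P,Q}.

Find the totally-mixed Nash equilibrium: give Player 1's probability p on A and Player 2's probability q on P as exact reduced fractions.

P1 indiff ⇒ q·9+(1-q)·2 = q·5+(1-q)·3 ⇒ q(4) = (1-q)(1) ⇒ q = 1/5
P2 indiff ⇒ p·2+(1-p)·0 = p·0+(1-p)·6 ⇒ p(2) = (1-p)(6) ⇒ p = 3/4

p=3/4, q=1/5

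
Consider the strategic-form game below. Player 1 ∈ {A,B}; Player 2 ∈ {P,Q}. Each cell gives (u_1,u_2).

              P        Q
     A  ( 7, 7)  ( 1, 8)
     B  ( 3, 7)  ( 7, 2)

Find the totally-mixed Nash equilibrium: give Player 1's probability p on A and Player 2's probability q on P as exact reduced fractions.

(p,q) = (5/6, 3/5)

P1 indiff ⇒ q·7+(1-q)·1 = q·3+(1-q)·7 ⇒ q(4) = (1-q)(6) ⇒ q = 3/5
P2 indiff ⇒ p·7+(1-p)·7 = p·8+(1-p)·2 ⇒ p(-1) = (1-p)(-5) ⇒ p = 5/6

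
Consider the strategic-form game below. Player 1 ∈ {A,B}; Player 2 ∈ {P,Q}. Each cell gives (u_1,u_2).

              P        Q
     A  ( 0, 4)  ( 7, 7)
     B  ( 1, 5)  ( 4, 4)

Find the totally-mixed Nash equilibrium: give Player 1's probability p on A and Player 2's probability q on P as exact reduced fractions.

P1 indiff ⇒ q·0+(1-q)·7 = q·1+(1-q)·4 ⇒ q(-1) = (1-q)(-3) ⇒ q = 3/4
P2 indiff ⇒ p·4+(1-p)·5 = p·7+(1-p)·4 ⇒ p(-3) = (1-p)(-1) ⇒ p = 1/4

p=1/4, q=3/4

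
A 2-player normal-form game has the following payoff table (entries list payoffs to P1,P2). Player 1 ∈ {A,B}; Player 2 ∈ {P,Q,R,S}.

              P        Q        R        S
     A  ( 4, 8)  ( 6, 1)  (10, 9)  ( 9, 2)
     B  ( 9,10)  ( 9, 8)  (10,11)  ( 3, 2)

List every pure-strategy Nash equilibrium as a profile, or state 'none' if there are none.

Nash profiles: (A,R), (B,R)

(A,P): not NE [P1→B gives 9>4; P2→R gives 9>8]
(A,Q): not NE [P1→B gives 9>6; P2→R gives 9>1]
(A,R): NE
(A,S): not NE [P2→R gives 9>2]
(B,P): not NE [P2→R gives 11>10]
(B,Q): not NE [P2→R gives 11>8]
(B,R): NE
(B,S): not NE [P1→A gives 9>3; P2→R gives 11>2]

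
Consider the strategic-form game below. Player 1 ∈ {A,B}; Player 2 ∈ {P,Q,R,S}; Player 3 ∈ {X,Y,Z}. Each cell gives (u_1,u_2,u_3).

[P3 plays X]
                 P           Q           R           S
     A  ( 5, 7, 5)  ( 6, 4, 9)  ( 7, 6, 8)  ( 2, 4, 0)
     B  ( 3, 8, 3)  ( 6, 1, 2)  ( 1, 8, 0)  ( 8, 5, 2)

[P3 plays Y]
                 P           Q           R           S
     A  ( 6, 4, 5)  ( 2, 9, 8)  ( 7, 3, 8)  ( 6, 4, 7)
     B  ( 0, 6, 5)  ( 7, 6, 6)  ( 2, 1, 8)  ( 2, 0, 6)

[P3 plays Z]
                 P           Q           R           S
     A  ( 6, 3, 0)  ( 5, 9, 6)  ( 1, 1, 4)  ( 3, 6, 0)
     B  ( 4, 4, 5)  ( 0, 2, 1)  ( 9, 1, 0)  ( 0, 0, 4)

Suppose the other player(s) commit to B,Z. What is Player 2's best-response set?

u_2(P vs B,Z) = 4
u_2(Q vs B,Z) = 2
u_2(R vs B,Z) = 1
u_2(S vs B,Z) = 0
max payoff 4 at {P}

argmax u_2 = {P}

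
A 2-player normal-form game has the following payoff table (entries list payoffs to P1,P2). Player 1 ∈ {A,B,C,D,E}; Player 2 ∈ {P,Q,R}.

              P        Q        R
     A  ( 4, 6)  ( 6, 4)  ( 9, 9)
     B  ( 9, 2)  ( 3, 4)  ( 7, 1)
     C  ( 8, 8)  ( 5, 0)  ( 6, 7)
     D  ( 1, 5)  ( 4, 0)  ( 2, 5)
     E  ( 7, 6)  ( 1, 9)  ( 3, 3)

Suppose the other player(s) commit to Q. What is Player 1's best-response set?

u_1(A vs Q) = 6
u_1(B vs Q) = 3
u_1(C vs Q) = 5
u_1(D vs Q) = 4
u_1(E vs Q) = 1
max payoff 6 at {A}

BR_1 = {A}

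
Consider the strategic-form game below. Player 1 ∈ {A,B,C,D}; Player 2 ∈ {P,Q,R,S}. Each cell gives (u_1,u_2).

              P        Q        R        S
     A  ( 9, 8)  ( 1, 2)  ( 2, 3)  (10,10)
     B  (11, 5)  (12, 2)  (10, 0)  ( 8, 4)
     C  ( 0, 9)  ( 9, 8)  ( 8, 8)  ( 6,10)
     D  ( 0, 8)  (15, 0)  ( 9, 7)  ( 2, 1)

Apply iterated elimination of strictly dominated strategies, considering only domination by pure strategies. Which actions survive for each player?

P1 drop C (B beats it: P:11>0 Q:12>9 R:10>8 S:8>6)
P2 drop Q (P beats it: A:8>2 B:5>2 D:8>0)
P1 drop D (B beats it: P:11>0 R:10>9 S:8>2)
P2 drop R (P beats it: A:8>3 B:5>0)
P1→{A,B} P2→{P,S}

IESDS → P1:{A,B} P2:{P,S}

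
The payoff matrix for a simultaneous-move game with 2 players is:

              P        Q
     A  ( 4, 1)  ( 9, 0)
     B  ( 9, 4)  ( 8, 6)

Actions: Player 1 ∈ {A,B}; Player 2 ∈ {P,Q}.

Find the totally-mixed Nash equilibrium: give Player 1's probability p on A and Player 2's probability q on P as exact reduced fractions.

p=2/3, q=1/6

P1 indiff ⇒ q·4+(1-q)·9 = q·9+(1-q)·8 ⇒ q(-5) = (1-q)(-1) ⇒ q = 1/6
P2 indiff ⇒ p·1+(1-p)·4 = p·0+(1-p)·6 ⇒ p(1) = (1-p)(2) ⇒ p = 2/3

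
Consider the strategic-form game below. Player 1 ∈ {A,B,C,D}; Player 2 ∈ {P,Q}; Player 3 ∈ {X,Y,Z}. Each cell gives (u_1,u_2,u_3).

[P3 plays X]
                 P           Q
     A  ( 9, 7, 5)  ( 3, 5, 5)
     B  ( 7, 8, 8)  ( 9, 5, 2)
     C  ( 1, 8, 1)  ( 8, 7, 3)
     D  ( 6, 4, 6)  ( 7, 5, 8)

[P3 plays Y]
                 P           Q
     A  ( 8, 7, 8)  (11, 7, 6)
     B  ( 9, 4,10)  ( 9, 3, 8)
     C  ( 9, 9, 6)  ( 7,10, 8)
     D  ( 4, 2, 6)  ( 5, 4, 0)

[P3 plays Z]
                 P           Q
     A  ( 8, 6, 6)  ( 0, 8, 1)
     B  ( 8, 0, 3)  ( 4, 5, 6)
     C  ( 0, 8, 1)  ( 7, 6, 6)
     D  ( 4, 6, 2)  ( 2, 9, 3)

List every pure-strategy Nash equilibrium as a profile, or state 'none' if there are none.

PSNE = {(A,Q,Y), (B,P,Y)}

(A,P,X): not NE [P3→Y gives 8>5]
(A,P,Y): not NE [P1→C gives 9>8]
(A,P,Z): not NE [P2→Q gives 8>6; P3→Y gives 8>6]
(A,Q,X): not NE [P1→B gives 9>3; P2→P gives 7>5; P3→Y gives 6>5]
(A,Q,Y): NE
(A,Q,Z): not NE [P1→C gives 7>0; P3→Y gives 6>1]
(B,P,X): not NE [P1→A gives 9>7; P3→Y gives 10>8]
(B,P,Y): NE
(B,P,Z): not NE [P2→Q gives 5>0; P3→Y gives 10>3]
(B,Q,X): not NE [P2→P gives 8>5; P3→Y gives 8>2]
(B,Q,Y): not NE [P1→A gives 11>9; P2→P gives 4>3]
(B,Q,Z): not NE [P1→C gives 7>4; P3→Y gives 8>6]
(C,P,X): not NE [P1→A gives 9>1; P3→Y gives 6>1]
(C,P,Y): not NE [P2→Q gives 10>9]
(C,P,Z): not NE [P1→B gives 8>0; P3→Y gives 6>1]
(C,Q,X): not NE [P1→B gives 9>8; P2→P gives 8>7; P3→Y gives 8>3]
(C,Q,Y): not NE [P1→A gives 11>7]
(C,Q,Z): not NE [P2→P gives 8>6; P3→Y gives 8>6]
(D,P,X): not NE [P1→A gives 9>6; P2→Q gives 5>4]
(D,P,Y): not NE [P1→C gives 9>4; P2→Q gives 4>2]
(D,P,Z): not NE [P1→B gives 8>4; P2→Q gives 9>6; P3→Y gives 6>2]
(D,Q,X): not NE [P1→B gives 9>7]
(D,Q,Y): not NE [P1→A gives 11>5; P3→X gives 8>0]
(D,Q,Z): not NE [P1→C gives 7>2; P3→X gives 8>3]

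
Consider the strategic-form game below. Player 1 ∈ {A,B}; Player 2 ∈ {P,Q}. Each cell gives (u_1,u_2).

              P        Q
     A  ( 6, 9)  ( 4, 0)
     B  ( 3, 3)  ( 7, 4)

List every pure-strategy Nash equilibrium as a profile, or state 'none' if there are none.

(A,P): NE
(A,Q): not NE [P1→B gives 7>4; P2→P gives 9>0]
(B,P): not NE [P1→A gives 6>3; P2→Q gives 4>3]
(B,Q): NE

NE set: (A,P), (B,Q)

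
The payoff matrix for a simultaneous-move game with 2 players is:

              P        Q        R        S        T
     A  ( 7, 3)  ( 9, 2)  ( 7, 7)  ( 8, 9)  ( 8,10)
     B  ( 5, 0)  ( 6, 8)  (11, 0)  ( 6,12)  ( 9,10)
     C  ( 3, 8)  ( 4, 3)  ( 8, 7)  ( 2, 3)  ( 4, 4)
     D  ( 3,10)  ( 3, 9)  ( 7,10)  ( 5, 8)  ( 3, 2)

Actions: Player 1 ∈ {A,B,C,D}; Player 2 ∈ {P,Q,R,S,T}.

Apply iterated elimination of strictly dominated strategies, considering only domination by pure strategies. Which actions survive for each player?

IESDS → P1:{A,B} P2:{S,T}

P1 drop C (B beats it: P:5>3 Q:6>4 R:11>8 S:6>2 T:9>4)
P1 drop D (B beats it: P:5>3 Q:6>3 R:11>7 S:6>5 T:9>3)
P2 drop P (S beats it: A:9>3 B:12>0)
P2 drop Q (S beats it: A:9>2 B:12>8)
P2 drop R (S beats it: A:9>7 B:12>0)
P1→{A,B} P2→{S,T}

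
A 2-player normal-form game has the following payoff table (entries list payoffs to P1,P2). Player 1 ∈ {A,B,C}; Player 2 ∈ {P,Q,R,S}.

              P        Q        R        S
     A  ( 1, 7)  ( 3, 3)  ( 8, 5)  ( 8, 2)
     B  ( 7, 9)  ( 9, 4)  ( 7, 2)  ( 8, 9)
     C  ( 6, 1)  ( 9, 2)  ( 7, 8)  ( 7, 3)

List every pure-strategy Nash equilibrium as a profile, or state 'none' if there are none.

NE set: (B,P), (B,S)

(A,P): not NE [P1→B gives 7>1]
(A,Q): not NE [P1→C gives 9>3; P2→P gives 7>3]
(A,R): not NE [P2→P gives 7>5]
(A,S): not NE [P2→P gives 7>2]
(B,P): NE
(B,Q): not NE [P2→S gives 9>4]
(B,R): not NE [P1→A gives 8>7; P2→S gives 9>2]
(B,S): NE
(C,P): not NE [P1→B gives 7>6; P2→R gives 8>1]
(C,Q): not NE [P2→R gives 8>2]
(C,R): not NE [P1→A gives 8>7]
(C,S): not NE [P1→B gives 8>7; P2→R gives 8>3]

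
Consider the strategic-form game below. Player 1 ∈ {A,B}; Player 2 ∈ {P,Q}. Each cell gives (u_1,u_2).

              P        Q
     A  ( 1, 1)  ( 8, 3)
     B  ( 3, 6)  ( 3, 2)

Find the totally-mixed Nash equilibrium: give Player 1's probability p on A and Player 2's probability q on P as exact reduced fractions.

P1 indiff ⇒ q·1+(1-q)·8 = q·3+(1-q)·3 ⇒ q(-2) = (1-q)(-5) ⇒ q = 5/7
P2 indiff ⇒ p·1+(1-p)·6 = p·3+(1-p)·2 ⇒ p(-2) = (1-p)(-4) ⇒ p = 2/3

(p,q) = (2/3, 5/7)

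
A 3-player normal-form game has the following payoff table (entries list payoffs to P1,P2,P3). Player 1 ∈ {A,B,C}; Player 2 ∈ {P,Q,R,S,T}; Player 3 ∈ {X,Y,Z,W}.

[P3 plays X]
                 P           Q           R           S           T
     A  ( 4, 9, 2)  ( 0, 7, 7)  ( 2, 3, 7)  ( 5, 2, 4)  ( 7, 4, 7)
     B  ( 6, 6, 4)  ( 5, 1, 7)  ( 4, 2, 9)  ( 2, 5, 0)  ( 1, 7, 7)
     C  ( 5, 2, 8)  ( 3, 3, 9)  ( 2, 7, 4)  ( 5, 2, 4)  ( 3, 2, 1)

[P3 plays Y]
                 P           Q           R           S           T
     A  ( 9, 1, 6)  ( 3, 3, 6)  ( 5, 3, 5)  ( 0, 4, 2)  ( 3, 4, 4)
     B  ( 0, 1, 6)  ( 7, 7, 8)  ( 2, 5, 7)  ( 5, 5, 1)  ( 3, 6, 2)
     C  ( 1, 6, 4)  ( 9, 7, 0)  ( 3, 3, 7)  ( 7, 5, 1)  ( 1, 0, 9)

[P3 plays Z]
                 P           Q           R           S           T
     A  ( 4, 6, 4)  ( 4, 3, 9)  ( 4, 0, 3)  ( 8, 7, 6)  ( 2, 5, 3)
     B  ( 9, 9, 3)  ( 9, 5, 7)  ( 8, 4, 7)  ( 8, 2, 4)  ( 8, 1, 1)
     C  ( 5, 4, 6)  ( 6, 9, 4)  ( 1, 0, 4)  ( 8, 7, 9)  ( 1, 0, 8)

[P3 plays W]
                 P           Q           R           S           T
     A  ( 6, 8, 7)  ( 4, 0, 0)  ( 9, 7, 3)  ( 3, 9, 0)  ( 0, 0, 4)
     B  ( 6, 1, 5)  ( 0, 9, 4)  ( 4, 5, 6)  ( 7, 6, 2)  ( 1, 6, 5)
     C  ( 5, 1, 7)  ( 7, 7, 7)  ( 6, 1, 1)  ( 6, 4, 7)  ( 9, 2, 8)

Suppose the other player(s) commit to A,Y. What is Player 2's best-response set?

u_2(P vs A,Y) = 1
u_2(Q vs A,Y) = 3
u_2(R vs A,Y) = 3
u_2(S vs A,Y) = 4
u_2(T vs A,Y) = 4
max payoff 4 at {S,T}

BR_2 = {S,T}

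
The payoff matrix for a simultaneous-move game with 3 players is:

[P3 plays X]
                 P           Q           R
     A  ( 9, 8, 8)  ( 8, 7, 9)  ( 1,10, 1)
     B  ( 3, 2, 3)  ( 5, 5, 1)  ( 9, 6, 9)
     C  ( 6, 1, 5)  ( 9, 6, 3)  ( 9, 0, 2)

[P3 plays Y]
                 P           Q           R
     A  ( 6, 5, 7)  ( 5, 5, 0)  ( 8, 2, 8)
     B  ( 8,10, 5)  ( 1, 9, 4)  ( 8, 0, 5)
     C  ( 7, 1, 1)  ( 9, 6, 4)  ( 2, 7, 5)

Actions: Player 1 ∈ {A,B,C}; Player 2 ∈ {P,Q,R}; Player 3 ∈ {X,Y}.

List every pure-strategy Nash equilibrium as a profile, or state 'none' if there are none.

(A,P,X): not NE [P2→R gives 10>8]
(A,P,Y): not NE [P1→B gives 8>6; P3→X gives 8>7]
(A,Q,X): not NE [P1→C gives 9>8; P2→R gives 10>7]
(A,Q,Y): not NE [P1→C gives 9>5; P3→X gives 9>0]
(A,R,X): not NE [P1→C gives 9>1; P3→Y gives 8>1]
(A,R,Y): not NE [P2→Q gives 5>2]
(B,P,X): not NE [P1→A gives 9>3; P2→R gives 6>2; P3→Y gives 5>3]
(B,P,Y): NE
(B,Q,X): not NE [P1→C gives 9>5; P2→R gives 6>5; P3→Y gives 4>1]
(B,Q,Y): not NE [P1→C gives 9>1; P2→P gives 10>9]
(B,R,X): NE
(B,R,Y): not NE [P2→P gives 10>0; P3→X gives 9>5]
(C,P,X): not NE [P1→A gives 9>6; P2→Q gives 6>1]
(C,P,Y): not NE [P1→B gives 8>7; P2→R gives 7>1; P3→X gives 5>1]
(C,Q,X): not NE [P3→Y gives 4>3]
(C,Q,Y): not NE [P2→R gives 7>6]
(C,R,X): not NE [P2→Q gives 6>0; P3→Y gives 5>2]
(C,R,Y): not NE [P1→B gives 8>2]

NE set: (B,P,Y), (B,R,X)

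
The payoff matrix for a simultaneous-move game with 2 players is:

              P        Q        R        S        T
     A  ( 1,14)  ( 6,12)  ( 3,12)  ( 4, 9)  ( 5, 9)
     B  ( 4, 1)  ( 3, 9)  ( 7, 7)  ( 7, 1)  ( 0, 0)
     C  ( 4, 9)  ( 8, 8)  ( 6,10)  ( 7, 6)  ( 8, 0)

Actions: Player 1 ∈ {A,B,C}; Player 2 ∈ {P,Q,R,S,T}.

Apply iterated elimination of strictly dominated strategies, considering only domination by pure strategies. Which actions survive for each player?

P1 drop A (C beats it: P:4>1 Q:8>6 R:6>3 S:7>4 T:8>5)
P2 drop P (R beats it: B:7>1 C:10>9)
P2 drop S (Q beats it: B:9>1 C:8>6)
P2 drop T (Q beats it: B:9>0 C:8>0)
P1→{B,C} P2→{Q,R}

Remaining: P1:{B,C} P2:{Q,R}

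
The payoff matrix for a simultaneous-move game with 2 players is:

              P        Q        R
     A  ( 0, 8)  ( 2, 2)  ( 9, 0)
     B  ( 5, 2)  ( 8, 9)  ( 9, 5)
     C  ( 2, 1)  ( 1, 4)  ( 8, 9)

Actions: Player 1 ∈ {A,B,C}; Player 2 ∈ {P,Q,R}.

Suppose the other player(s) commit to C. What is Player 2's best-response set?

BR_2 = {R}

u_2(P vs C) = 1
u_2(Q vs C) = 4
u_2(R vs C) = 9
max payoff 9 at {R}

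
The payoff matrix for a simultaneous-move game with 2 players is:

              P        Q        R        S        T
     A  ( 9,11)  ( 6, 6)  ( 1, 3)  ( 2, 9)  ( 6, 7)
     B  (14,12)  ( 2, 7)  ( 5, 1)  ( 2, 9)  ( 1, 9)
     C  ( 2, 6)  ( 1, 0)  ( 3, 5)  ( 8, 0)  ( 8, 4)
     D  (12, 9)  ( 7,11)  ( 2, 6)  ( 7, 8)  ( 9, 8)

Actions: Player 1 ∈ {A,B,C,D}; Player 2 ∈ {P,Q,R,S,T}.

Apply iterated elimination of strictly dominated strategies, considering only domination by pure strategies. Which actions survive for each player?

IESDS → P1:{B,D} P2:{P,Q}

P1 drop A (D beats it: P:12>9 Q:7>6 R:2>1 S:7>2 T:9>6)
P2 drop R (P beats it: B:12>1 C:6>5 D:9>6)
P2 drop S (P beats it: B:12>9 C:6>0 D:9>8)
P1 drop C (D beats it: P:12>2 Q:7>1 T:9>8)
P2 drop T (P beats it: B:12>9 D:9>8)
P1→{B,D} P2→{P,Q}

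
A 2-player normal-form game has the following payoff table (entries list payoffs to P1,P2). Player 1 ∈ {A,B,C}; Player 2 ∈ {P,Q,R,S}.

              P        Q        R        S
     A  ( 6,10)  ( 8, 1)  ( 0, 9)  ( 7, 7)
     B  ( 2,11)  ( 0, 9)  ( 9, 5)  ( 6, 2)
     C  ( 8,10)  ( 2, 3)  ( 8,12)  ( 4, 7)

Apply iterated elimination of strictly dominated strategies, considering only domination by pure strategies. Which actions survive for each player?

Remaining: P1:{B,C} P2:{P,R}

P2 drop Q (P beats it: A:10>1 B:11>9 C:10>3)
P2 drop S (P beats it: A:10>7 B:11>2 C:10>7)
P1 drop A (C beats it: P:8>6 R:8>0)
P1→{B,C} P2→{P,R}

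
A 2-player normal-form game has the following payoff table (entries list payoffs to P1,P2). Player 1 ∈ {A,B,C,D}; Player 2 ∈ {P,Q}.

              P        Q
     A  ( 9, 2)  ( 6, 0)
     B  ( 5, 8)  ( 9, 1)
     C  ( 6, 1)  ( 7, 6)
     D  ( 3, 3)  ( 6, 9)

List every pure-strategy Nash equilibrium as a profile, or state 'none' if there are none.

(A,P): NE
(A,Q): not NE [P1→B gives 9>6; P2→P gives 2>0]
(B,P): not NE [P1→A gives 9>5]
(B,Q): not NE [P2→P gives 8>1]
(C,P): not NE [P1→A gives 9>6; P2→Q gives 6>1]
(C,Q): not NE [P1→B gives 9>7]
(D,P): not NE [P1→A gives 9>3; P2→Q gives 9>3]
(D,Q): not NE [P1→B gives 9>6]

Nash profiles: (A,P)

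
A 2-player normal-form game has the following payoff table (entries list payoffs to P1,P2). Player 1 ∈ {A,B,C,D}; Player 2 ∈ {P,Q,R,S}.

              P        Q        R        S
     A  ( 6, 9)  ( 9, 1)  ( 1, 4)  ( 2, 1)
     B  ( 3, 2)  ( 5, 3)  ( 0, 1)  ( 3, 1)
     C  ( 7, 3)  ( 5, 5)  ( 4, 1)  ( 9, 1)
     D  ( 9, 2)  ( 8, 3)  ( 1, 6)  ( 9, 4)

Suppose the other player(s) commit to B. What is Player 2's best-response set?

P2 best: {Q}

u_2(P vs B) = 2
u_2(Q vs B) = 3
u_2(R vs B) = 1
u_2(S vs B) = 1
max payoff 3 at {Q}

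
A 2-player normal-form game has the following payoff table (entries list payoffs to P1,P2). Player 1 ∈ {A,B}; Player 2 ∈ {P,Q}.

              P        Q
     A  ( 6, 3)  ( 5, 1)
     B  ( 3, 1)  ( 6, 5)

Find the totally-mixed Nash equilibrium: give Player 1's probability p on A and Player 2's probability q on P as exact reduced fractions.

p=2/3, q=1/4

P1 indiff ⇒ q·6+(1-q)·5 = q·3+(1-q)·6 ⇒ q(3) = (1-q)(1) ⇒ q = 1/4
P2 indiff ⇒ p·3+(1-p)·1 = p·1+(1-p)·5 ⇒ p(2) = (1-p)(4) ⇒ p = 2/3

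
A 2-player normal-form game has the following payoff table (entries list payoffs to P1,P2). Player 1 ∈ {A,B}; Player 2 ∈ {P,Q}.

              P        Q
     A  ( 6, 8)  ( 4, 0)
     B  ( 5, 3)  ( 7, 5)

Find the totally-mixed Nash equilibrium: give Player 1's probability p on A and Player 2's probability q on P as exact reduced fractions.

P1 indiff ⇒ q·6+(1-q)·4 = q·5+(1-q)·7 ⇒ q(1) = (1-q)(3) ⇒ q = 3/4
P2 indiff ⇒ p·8+(1-p)·3 = p·0+(1-p)·5 ⇒ p(8) = (1-p)(2) ⇒ p = 1/5

p=1/5, q=3/4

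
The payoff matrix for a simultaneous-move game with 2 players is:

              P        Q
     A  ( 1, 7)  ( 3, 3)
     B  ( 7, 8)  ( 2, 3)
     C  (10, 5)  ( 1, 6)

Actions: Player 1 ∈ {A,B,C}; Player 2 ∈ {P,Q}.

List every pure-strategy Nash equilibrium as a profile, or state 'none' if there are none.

(A,P): not NE [P1→C gives 10>1]
(A,Q): not NE [P2→P gives 7>3]
(B,P): not NE [P1→C gives 10>7]
(B,Q): not NE [P1→A gives 3>2; P2→P gives 8>3]
(C,P): not NE [P2→Q gives 6>5]
(C,Q): not NE [P1→A gives 3>1]

PSNE: ∅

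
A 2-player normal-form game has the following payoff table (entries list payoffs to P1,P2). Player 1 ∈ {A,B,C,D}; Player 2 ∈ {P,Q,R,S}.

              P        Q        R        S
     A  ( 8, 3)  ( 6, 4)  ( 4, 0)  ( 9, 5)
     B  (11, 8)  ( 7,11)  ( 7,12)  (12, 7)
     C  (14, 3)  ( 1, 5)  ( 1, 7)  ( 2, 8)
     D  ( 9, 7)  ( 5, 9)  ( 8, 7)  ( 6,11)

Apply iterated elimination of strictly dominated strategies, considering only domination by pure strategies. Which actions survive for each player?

Remaining: P1:{B,D} P2:{Q,R,S}

P1 drop A (B beats it: P:11>8 Q:7>6 R:7>4 S:12>9)
P2 drop P (Q beats it: B:11>8 C:5>3 D:9>7)
P1 drop C (B beats it: Q:7>1 R:7>1 S:12>2)
P1→{B,D} P2→{Q,R,S}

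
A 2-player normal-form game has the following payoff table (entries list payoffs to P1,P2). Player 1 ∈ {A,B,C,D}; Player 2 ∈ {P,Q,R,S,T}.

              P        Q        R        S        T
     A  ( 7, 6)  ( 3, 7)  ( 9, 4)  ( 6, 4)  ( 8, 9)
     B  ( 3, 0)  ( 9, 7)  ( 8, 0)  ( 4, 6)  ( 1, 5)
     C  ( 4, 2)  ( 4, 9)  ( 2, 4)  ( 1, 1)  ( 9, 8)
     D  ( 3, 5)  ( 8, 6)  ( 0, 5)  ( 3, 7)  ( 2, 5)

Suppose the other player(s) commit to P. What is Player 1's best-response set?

u_1(A vs P) = 7
u_1(B vs P) = 3
u_1(C vs P) = 4
u_1(D vs P) = 3
max payoff 7 at {A}

P1 best: {A}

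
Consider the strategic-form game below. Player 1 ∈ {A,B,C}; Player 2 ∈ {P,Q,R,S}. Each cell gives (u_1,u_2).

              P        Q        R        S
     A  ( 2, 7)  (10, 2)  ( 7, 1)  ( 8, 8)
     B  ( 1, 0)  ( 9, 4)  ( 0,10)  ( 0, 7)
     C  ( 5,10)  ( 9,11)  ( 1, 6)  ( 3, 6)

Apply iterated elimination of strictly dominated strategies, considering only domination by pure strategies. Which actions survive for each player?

Remaining: P1:{A,C} P2:{P,Q,S}

P1 drop B (A beats it: P:2>1 Q:10>9 R:7>0 S:8>0)
P2 drop R (P beats it: A:7>1 C:10>6)
P1→{A,C} P2→{P,Q,S}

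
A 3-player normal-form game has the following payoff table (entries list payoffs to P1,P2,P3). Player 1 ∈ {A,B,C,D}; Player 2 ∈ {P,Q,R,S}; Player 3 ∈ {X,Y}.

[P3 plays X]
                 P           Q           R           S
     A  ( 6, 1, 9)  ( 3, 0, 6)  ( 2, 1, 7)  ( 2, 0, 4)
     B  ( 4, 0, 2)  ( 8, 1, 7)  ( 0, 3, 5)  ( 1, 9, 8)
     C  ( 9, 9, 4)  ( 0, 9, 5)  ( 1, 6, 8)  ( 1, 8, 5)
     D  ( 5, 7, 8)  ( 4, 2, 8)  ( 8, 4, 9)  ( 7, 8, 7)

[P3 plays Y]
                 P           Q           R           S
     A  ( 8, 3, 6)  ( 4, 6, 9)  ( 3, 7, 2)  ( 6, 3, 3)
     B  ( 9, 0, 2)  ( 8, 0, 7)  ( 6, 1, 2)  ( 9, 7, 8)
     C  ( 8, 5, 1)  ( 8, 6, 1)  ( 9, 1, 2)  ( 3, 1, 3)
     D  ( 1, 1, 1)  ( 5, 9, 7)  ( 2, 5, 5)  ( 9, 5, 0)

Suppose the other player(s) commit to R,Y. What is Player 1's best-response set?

P1 best: {C}

u_1(A vs R,Y) = 3
u_1(B vs R,Y) = 6
u_1(C vs R,Y) = 9
u_1(D vs R,Y) = 2
max payoff 9 at {C}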